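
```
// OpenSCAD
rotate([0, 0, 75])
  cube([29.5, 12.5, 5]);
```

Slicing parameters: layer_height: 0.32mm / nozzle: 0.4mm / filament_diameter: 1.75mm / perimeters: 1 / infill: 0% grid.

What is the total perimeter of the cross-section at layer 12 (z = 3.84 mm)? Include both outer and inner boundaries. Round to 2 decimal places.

At z = 3.84 mm: the 29.5×12.5 cube contributes its full rectangle (perimeter 84.00 mm); (rotated 75° about Z; rotation is an isometry so areas/perimeters/island counts are preserved). Overall, the cross-section is a single solid region. Total boundary length (outer) = 84.00 mm.

84.00 mm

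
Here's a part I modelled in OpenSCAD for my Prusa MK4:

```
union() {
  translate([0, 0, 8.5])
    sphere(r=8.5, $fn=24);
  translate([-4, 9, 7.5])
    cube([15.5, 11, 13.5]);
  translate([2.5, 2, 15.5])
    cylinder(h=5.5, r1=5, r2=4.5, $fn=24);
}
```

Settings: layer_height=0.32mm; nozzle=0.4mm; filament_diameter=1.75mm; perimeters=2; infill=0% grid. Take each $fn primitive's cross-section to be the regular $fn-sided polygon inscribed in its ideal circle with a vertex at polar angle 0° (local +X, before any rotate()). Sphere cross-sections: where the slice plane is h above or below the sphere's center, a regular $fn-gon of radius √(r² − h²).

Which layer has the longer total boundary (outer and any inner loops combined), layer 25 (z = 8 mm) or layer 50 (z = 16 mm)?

layer 25 (z = 8 mm)

Layer 25 (z = 8): the r=8.5 sphere slices to a regular 24-gon of circumradius 8.485 (√(r²−h²) with h=0.5 from center) (perimeter = 2·24·8.485·sin(180°/24) = 53.16 mm); the 15.5×11 cube at (-4, 9) contributes its full rectangle (perimeter 53.00 mm); the cone at (2.5, 2) does not reach this height (z outside [15.5, 21]); Merging all regions: the 2 present regions are separate (no shared area or edge), so areas and boundary lengths simply add and each stays a separate island — boundary = 106.16 mm. So its perimeter = 106.16 mm. Layer 50 (z = 16): the r=8.5 sphere slices to a regular 24-gon of circumradius 4.000 (√(r²−h²) with h=7.5 from center) (perimeter = 2·24·4.000·sin(180°/24) = 25.06 mm); the 15.5×11 cube at (-4, 9) contributes its full rectangle (perimeter 53.00 mm); the cone at (2.5, 2) (r1=5→r2=4.5) has section circumradius 4.955 here — a regular 24-gon (perimeter = 2·24·4.955·sin(180°/24) = 31.04 mm); Merging all regions: the regions partially overlap (shared area 33.75 mm²), so the edge portions inside another operand are dropped and the merged outline is re-measured after clipping — boundary = 87.87 mm. So its perimeter = 87.87 mm. Layer 25 is larger (106.16 vs 87.87 mm).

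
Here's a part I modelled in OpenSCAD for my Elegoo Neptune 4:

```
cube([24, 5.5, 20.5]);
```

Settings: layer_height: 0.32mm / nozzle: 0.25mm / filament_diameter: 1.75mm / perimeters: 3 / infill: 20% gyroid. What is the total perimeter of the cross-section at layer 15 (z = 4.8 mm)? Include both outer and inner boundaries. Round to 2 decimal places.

59.00 mm

At z = 4.8 mm: the cube (footprint 24×5.5) is included at this height (perimeter 59.00 mm). Overall, the cross-section is a single solid region. Total boundary length (outer) = 59.00 mm.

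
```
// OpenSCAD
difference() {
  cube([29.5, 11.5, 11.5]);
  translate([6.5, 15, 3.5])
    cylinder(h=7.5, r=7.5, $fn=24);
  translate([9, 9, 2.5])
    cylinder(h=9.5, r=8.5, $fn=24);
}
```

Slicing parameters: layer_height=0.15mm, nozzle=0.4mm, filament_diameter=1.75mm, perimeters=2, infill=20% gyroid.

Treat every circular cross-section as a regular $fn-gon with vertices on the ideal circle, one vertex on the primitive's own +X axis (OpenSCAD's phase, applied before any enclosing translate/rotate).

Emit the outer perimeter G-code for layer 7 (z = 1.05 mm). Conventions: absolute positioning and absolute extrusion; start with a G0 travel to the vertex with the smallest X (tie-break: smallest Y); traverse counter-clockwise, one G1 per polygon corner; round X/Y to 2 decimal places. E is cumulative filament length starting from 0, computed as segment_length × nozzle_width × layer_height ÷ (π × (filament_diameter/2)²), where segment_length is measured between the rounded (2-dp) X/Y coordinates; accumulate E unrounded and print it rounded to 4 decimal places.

G0 X0.00 Y0.00 Z1.05
G1 X29.50 Y0.00 E0.7359
G1 X29.50 Y11.50 E1.0227
G1 X0.00 Y11.50 E1.7586
G1 X0.00 Y0.00 E2.0455

At z = 1.05 mm: the cube is present — its section is the full 29.5×11.5 rectangle; the cylinder at (6.5, 15) is not intersected at this z (z outside [3.5, 11]); the cylinder at (9, 9) does not reach this height (z outside [2.5, 12]); Subtracting the remaining from the first: none of the subtracted shapes is present at this height, so the 29.5×11.5 cube is unchanged — 1 connected region. The outline is a single polygon with 4 vertices. Extrusion per mm of travel: 0.4 × 0.15 / (π × 0.875²) = 0.024945. Accumulating E over each segment gives final E = 2.0455.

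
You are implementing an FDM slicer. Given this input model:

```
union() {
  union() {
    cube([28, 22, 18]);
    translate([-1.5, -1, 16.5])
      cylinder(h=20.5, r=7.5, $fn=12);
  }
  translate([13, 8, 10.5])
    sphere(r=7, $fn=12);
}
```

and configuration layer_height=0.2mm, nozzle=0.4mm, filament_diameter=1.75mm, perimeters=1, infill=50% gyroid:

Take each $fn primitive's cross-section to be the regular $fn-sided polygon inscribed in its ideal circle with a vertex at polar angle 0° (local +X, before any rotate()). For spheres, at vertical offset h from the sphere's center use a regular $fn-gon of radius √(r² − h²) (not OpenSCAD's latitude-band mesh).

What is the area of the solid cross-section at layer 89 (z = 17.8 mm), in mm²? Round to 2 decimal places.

At z = 17.8 mm: the 28×22 cube contributes its full rectangle (area 616.00 mm²); the r=7.5 cylinder at (-1.5, -1) gives a regular 12-gon of circumradius 7.5 (constant along its height) (area = (12/2)·7.500²·sin(360°/12) = 168.75 mm²); Combining (union): the regions partially overlap — summed areas 784.75 mm² minus the doubly-counted overlap 25.37 mm² gives 759.38 mm² — area = 759.38 mm²; the sphere at (13, 8) is absent (|z−center|=7.300 > r=7); Taking the union: only that combined region is present, so the union is just that shape — area = 759.38 mm². Overall, the cross-section is a single solid region. Net area = 759.38 mm².

759.38 mm²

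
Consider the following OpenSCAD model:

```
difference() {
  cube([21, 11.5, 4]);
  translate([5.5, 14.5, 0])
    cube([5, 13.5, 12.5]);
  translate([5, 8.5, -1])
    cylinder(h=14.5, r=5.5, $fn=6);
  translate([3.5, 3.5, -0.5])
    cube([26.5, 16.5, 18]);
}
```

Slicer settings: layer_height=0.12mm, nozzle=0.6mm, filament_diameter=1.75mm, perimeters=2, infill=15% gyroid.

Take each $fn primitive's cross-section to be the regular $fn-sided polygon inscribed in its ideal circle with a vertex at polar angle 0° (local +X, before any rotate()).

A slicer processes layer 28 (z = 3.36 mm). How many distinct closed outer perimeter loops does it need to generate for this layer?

At z = 3.36 mm: the cube is present — its section is the full 21×11.5 rectangle; the 5×13.5 cube at (5.5, 14.5) contributes its full rectangle; the cylinder at (5, 8.5): section is a regular 6-gon, circumradius r=5.5; the cube at (3.5, 3.5) (footprint 26.5×16.5) is included at this height; Taking the first minus the rest: starting from the 21×11.5 cube, the 5×13.5 cube at (5.5, 14.5) misses the remaining region (no effect); the r=5.5 cylinder at (5, 8.5) partially overlaps it — only the 66.67 mm² overlap (of its 78.59 mm²) is removed, clipping the outline; the 26.5×16.5 cube at (3.5, 3.5) partially overlaps it — only the 94.81 mm² overlap (of its 437.25 mm²) is removed, clipping the outline — 2 connected regions. The result has 2 disconnected regions.

2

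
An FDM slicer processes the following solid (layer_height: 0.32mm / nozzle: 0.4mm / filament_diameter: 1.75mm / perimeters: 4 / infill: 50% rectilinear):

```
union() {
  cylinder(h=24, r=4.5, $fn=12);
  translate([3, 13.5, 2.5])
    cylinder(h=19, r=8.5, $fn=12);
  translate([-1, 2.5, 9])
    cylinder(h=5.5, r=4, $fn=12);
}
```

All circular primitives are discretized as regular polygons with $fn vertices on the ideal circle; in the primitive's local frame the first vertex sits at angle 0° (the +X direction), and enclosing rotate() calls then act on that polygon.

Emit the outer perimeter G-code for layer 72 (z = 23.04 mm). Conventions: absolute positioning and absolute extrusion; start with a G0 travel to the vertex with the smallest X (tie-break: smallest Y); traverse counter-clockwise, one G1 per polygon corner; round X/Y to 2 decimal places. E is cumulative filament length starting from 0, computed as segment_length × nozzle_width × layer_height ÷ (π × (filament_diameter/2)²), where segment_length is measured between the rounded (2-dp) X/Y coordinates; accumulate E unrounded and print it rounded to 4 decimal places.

G0 X-4.50 Y0.00 Z23.04
G1 X-3.90 Y-2.25 E0.1239
G1 X-2.25 Y-3.90 E0.2481
G1 X0.00 Y-4.50 E0.3720
G1 X2.25 Y-3.90 E0.4959
G1 X3.90 Y-2.25 E0.6201
G1 X4.50 Y0.00 E0.7440
G1 X3.90 Y2.25 E0.8680
G1 X2.25 Y3.90 E0.9921
G1 X0.00 Y4.50 E1.1161
G1 X-2.25 Y3.90 E1.2400
G1 X-3.90 Y2.25 E1.3642
G1 X-4.50 Y0.00 E1.4881

At z = 23.04 mm: the r=4.5 cylinder contributes a regular 12-gon of circumradius 4.5; the cylinder at (3, 13.5) does not reach this height (z outside [2.5, 21.5]); the cylinder at (-1, 2.5) is absent (z outside [9, 14.5]); Taking the union: only the r=4.5 cylinder is present, so the union is just that shape — 1 connected region. The outline is a single polygon with 12 vertices. Extrusion per mm of travel: 0.4 × 0.32 / (π × 0.875²) = 0.053216. Accumulating E over each segment gives final E = 1.4881.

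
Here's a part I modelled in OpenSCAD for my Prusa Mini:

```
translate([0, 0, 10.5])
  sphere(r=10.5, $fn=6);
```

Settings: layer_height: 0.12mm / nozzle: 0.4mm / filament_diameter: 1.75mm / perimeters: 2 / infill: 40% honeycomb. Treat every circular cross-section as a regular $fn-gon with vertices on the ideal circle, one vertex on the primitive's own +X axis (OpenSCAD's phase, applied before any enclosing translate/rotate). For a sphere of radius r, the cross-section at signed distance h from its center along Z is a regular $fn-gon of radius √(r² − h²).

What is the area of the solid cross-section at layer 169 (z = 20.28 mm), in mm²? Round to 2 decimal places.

37.94 mm²

At z = 20.28 mm: the sphere: section is a regular 6-gon, circumradius = √(r²−h²) = √(10.5²−9.78²) = 3.821 (area = (6/2)·3.821²·sin(360°/6) = 37.94 mm²). Overall, the cross-section is a single solid region. Net area = 37.94 mm².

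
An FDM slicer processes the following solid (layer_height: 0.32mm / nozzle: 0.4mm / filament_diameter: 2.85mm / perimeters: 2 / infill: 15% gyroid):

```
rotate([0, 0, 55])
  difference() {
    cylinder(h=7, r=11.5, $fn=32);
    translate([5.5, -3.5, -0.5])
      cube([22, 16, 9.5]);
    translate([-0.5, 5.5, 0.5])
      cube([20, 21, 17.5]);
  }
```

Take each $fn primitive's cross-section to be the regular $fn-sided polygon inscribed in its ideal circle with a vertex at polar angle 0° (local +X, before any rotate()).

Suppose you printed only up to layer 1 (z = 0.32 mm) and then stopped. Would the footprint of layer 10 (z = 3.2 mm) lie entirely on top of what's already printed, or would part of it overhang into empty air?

Compare the two slices. At z = 0.32: the r=11.5 cylinder contributes a regular 32-gon of circumradius 11.5 (area = (32/2)·11.500²·sin(360°/32) = 412.81 mm²); the cube at (5.5, -3.5) (footprint 22×16) is included at this height (area 352.00 mm²); the cube at (-0.5, 5.5) is absent (z outside [0.5, 18]); Taking the first minus the rest: starting from the r=11.5 cylinder (412.81 mm²), the 22×16 cube at (5.5, -3.5) partially overlaps it — only the 62.90 mm² overlap (of its 352.00 mm²) is removed, clipping the outline — area = 349.91 mm²; (rotated 55° about Z; rotation is an isometry so areas/perimeters/island counts are preserved). At z = 3.2: the r=11.5 cylinder gives a regular 32-gon of circumradius 11.5 (constant along its height) (area = (32/2)·11.500²·sin(360°/32) = 412.81 mm²); the cube at (5.5, -3.5) is present — its section is the full 22×16 rectangle (area 352.00 mm²); the cube at (-0.5, 5.5) is present — its section is the full 20×21 rectangle (area 420.00 mm²); Subtracting the remaining from the first: starting from the r=11.5 cylinder (412.81 mm²), the 22×16 cube at (5.5, -3.5) partially overlaps it — only the 62.90 mm² overlap (of its 352.00 mm²) is removed, clipping the outline; the 20×21 cube at (-0.5, 5.5) partially overlaps it — only the 33.27 mm² overlap (of its 420.00 mm²) is removed, clipping the outline — area = 316.64 mm²; (rotated 55° about Z; rotation is an isometry so areas/perimeters/island counts are preserved). Checking containment: the cross-section at z = 3.2 is a subset of the cross-section at z = 0.32.

entirely on top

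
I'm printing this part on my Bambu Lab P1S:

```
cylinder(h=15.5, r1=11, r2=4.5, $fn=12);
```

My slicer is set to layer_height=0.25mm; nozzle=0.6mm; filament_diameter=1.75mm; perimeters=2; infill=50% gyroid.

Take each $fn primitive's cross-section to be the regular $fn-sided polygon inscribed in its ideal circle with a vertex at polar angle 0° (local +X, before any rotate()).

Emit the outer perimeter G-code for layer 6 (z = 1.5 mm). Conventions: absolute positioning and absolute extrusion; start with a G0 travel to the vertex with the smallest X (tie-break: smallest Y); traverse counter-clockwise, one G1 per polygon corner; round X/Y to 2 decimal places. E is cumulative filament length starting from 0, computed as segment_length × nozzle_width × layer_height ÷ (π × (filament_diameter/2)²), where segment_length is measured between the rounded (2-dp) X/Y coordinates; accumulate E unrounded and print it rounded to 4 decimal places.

At z = 1.5 mm: the cone contributes a regular 12-gon of circumradius 10.371 (interpolated between r1=11 and r2=4.5 at t=0.097). The outline is a single polygon with 12 vertices. Extrusion per mm of travel: 0.6 × 0.25 / (π × 0.875²) = 0.062363. Accumulating E over each segment gives final E = 4.0176.

G0 X-10.37 Y0.00 Z1.50
G1 X-8.98 Y-5.19 E0.3351
G1 X-5.19 Y-8.98 E0.6693
G1 X0.00 Y-10.37 E1.0044
G1 X5.19 Y-8.98 E1.3395
G1 X8.98 Y-5.19 E1.6737
G1 X10.37 Y0.00 E2.0088
G1 X8.98 Y5.19 E2.3439
G1 X5.19 Y8.98 E2.6781
G1 X0.00 Y10.37 E3.0132
G1 X-5.19 Y8.98 E3.3483
G1 X-8.98 Y5.19 E3.6825
G1 X-10.37 Y0.00 E4.0176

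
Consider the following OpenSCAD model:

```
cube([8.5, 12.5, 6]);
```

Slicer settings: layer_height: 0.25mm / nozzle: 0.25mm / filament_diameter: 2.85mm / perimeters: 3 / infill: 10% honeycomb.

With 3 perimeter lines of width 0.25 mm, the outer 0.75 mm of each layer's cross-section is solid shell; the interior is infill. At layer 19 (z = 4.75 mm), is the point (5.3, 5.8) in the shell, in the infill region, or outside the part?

infill

At z = 4.75 mm: the cube (footprint 8.5×12.5) is included at this height. Overall, the cross-section is a single solid region. The nearest boundary edge runs (8.50, 0.00)→(8.50, 12.50); distance from the point to it = 3.20 mm. The point is inside the cross-section and 3.20 mm from the nearest boundary — more than the 0.75 mm shell width (3 × 0.25), so it's in the infill interior.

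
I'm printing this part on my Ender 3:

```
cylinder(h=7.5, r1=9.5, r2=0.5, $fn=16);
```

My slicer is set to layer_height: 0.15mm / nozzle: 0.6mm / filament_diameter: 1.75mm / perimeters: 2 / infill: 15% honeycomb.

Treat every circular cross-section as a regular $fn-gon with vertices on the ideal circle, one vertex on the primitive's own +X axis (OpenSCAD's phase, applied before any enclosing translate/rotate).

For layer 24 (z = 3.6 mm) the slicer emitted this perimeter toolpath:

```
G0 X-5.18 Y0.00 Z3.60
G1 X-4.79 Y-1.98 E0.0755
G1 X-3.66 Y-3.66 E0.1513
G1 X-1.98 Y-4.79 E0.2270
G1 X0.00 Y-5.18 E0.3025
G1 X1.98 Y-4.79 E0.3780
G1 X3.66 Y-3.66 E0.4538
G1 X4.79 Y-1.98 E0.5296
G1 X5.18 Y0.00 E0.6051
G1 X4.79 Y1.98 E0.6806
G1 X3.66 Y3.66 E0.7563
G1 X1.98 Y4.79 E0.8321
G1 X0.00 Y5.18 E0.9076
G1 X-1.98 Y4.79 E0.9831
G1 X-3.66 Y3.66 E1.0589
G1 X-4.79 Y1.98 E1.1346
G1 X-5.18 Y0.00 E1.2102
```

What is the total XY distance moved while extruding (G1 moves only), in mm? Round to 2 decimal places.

32.34 mm

Sum the Euclidean lengths of each G1 segment: total = 32.34 mm.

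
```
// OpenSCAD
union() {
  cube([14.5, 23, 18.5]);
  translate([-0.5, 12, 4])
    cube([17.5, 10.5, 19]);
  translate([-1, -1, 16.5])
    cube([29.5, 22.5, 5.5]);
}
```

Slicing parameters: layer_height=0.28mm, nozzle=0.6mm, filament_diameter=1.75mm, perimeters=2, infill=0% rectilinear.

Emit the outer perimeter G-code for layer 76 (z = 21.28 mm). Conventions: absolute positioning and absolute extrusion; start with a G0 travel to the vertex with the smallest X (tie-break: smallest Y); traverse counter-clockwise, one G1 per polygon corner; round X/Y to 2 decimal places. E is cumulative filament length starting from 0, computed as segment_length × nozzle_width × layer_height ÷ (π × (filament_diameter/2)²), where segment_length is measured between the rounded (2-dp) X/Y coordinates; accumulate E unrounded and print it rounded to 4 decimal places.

At z = 21.28 mm: the cube is not intersected at this z (z outside [0, 18.5]); the cube at (-0.5, 12) (footprint 17.5×10.5) is included at this height; the 29.5×22.5 cube at (-1, -1) contributes its full rectangle; Taking the union: the regions partially overlap (shared area 166.25 mm²), so overlapping operands fuse into one piece — 1 connected region. The outline is a single polygon with 8 vertices. Extrusion per mm of travel: 0.6 × 0.28 / (π × 0.875²) = 0.069846. Accumulating E over each segment gives final E = 7.4037.

G0 X-1.00 Y-1.00 Z21.28
G1 X28.50 Y-1.00 E2.0605
G1 X28.50 Y21.50 E3.6320
G1 X17.00 Y21.50 E4.4352
G1 X17.00 Y22.50 E4.5051
G1 X-0.50 Y22.50 E5.7274
G1 X-0.50 Y21.50 E5.7972
G1 X-1.00 Y21.50 E5.8322
G1 X-1.00 Y-1.00 E7.4037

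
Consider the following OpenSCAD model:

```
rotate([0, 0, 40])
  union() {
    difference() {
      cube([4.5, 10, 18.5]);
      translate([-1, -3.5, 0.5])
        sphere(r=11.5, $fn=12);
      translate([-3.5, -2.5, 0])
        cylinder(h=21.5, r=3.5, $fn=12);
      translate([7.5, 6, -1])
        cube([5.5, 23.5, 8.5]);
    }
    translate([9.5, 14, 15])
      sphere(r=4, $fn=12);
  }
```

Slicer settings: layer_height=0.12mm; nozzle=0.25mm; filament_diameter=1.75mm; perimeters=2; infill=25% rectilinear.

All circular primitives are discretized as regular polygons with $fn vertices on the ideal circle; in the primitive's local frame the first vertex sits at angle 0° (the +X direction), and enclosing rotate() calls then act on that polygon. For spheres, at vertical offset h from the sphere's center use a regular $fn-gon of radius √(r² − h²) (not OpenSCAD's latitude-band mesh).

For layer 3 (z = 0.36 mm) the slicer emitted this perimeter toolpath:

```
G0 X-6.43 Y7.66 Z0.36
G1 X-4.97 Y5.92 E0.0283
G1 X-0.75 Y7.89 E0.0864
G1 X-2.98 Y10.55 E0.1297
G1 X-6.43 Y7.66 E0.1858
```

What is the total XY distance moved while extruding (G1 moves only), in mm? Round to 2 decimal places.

14.90 mm

Sum the Euclidean lengths of each G1 segment: total = 14.90 mm.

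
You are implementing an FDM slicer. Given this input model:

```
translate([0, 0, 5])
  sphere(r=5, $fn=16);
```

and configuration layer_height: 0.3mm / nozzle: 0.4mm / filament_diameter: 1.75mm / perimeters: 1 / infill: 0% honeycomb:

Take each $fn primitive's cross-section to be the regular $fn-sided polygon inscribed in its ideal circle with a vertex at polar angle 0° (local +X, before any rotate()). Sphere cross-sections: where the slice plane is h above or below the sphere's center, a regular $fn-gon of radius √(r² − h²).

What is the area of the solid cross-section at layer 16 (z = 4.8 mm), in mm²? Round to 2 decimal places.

At z = 4.8 mm: the r=5 sphere slices to a regular 16-gon of circumradius 4.996 (√(r²−h²) with h=0.2 from center) (area = (16/2)·4.996²·sin(360°/16) = 76.41 mm²). Overall, the cross-section is a single solid region. Net area = 76.41 mm².

76.41 mm²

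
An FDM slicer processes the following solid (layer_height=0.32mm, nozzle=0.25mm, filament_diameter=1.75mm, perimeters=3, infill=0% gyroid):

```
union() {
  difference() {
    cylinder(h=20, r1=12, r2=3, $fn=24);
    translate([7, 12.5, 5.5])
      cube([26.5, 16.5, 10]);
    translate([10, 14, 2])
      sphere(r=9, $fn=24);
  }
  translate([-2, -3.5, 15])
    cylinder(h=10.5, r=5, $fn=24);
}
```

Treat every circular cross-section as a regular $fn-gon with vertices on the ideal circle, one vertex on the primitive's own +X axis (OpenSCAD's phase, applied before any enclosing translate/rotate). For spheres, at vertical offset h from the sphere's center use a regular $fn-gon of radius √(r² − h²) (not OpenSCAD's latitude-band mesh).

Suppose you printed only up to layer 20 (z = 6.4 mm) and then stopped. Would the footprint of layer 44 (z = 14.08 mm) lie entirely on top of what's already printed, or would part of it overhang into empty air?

entirely on top

Compare the two slices. At z = 6.4: the cone (r1=12→r2=3) has section circumradius 9.120 here — a regular 24-gon (area = (24/2)·9.120²·sin(360°/24) = 258.33 mm²); the 26.5×16.5 cube at (7, 12.5) contributes its full rectangle (area 437.25 mm²); the sphere at (10, 14): section is a regular 24-gon, circumradius = √(r²−h²) = √(9²−4.4²) = 7.851 (area = (24/2)·7.851²·sin(360°/24) = 191.44 mm²); After the difference (first − rest): starting from the cone (258.33 mm²), the 26.5×16.5 cube at (7, 12.5) misses the remaining region (no effect); the r=9 sphere at (10, 14) misses the remaining region (no effect) — area = 258.33 mm²; the cylinder at (-2, -3.5) is not intersected at this z (z outside [15, 25.5]); Merging all regions: only that combined region is present, so the union is just that shape — area = 258.33 mm². At z = 14.08: the cone: at t=0.704 of its height the radius interpolates to r₁+(r₂−r₁)t = 5.664, giving a regular 24-gon of that circumradius (area = (24/2)·5.664²·sin(360°/24) = 99.64 mm²); the 26.5×16.5 cube at (7, 12.5) contributes its full rectangle (area 437.25 mm²); the sphere at (10, 14) does not reach this height (|z−center|=12.080 > r=9); Taking the first minus the rest: starting from the cone (99.64 mm²), the 26.5×16.5 cube at (7, 12.5) misses the remaining region (no effect) — area = 99.64 mm²; the cylinder at (-2, -3.5) is absent (z outside [15, 25.5]); Taking the union: only that combined region is present, so the union is just that shape — area = 99.64 mm². Checking containment: the cross-section at z = 14.08 is a subset of the cross-section at z = 6.4.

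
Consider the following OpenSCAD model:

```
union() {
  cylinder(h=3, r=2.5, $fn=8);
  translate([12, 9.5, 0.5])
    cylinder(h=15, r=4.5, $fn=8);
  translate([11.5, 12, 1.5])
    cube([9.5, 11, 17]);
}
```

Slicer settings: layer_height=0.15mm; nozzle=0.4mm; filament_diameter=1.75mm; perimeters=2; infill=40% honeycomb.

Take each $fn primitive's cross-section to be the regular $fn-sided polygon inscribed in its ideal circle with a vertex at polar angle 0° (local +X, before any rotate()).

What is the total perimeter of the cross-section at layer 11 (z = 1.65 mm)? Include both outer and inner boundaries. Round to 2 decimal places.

73.38 mm

At z = 1.65 mm: the r=2.5 cylinder contributes a regular 8-gon of circumradius 2.5 (perimeter = 2·8·2.500·sin(180°/8) = 15.31 mm); the cylinder at (12, 9.5): section is a regular 8-gon, circumradius r=4.5 (perimeter = 2·8·4.500·sin(180°/8) = 27.55 mm); the cube at (11.5, 12) is present — its section is the full 9.5×11 rectangle (perimeter 41.00 mm); Taking the union: the regions partially overlap (shared area 5.31 mm²), so the edge portions inside another operand are dropped and the merged outline is re-measured after clipping — boundary = 73.38 mm. Overall, the cross-section has 2 separate islands. Total boundary length (outer) = 73.38 mm.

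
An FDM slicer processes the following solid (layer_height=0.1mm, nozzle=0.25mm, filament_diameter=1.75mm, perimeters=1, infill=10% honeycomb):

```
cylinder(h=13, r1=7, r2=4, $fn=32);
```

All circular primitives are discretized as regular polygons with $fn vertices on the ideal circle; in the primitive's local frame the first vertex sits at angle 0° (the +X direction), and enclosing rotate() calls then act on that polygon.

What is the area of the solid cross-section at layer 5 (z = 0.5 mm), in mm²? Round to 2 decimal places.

At z = 0.5 mm: the cone: at t=0.038 of its height the radius interpolates to r₁+(r₂−r₁)t = 6.885, giving a regular 32-gon of that circumradius (area = (32/2)·6.885²·sin(360°/32) = 147.95 mm²). Overall, the cross-section is a single solid region. Net area = 147.95 mm².

147.95 mm²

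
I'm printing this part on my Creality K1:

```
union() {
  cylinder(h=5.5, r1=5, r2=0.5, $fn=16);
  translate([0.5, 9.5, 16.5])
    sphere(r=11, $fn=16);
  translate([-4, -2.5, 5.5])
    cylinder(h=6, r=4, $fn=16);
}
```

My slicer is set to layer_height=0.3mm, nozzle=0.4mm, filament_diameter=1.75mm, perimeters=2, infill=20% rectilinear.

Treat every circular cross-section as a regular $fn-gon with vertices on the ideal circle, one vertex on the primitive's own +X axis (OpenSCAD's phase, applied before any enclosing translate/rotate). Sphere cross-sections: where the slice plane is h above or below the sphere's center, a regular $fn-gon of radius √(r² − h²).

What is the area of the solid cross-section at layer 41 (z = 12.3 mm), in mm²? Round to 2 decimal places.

At z = 12.3 mm: the cone is absent (z outside [0, 5.5]); the r=11 sphere at (0.5, 9.5) slices to a regular 16-gon of circumradius 10.167 (√(r²−h²) with h=4.2 from center) (area = (16/2)·10.167²·sin(360°/16) = 316.43 mm²); the cylinder at (-4, -2.5) is not intersected at this z (z outside [5.5, 11.5]); Combining (union): only the r=11 sphere at (0.5, 9.5) is present, so the union is just that shape — area = 316.43 mm². Overall, the cross-section is a single solid region. Net area = 316.43 mm².

316.43 mm²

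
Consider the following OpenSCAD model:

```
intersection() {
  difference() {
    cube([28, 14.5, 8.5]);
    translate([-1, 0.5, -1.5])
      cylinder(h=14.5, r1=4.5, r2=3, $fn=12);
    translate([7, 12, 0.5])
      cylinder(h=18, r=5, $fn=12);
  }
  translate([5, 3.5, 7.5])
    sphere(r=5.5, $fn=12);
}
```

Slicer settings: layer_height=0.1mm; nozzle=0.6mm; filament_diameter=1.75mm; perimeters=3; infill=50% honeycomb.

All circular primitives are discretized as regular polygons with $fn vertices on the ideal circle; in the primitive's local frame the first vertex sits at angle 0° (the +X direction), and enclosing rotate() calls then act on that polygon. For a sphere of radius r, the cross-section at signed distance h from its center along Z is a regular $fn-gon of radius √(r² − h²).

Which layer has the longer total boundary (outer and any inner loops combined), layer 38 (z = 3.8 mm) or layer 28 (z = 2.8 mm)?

Layer 38 (z = 3.8): the cube is present — its section is the full 28×14.5 rectangle (perimeter 85.00 mm); the cone at (-1, 0.5): at t=0.366 of its height the radius interpolates to r₁+(r₂−r₁)t = 3.952, giving a regular 12-gon of that circumradius (perimeter = 2·12·3.952·sin(180°/12) = 24.55 mm); the r=5 cylinder at (7, 12) contributes a regular 12-gon of circumradius 5 (perimeter = 2·12·5.000·sin(180°/12) = 31.06 mm); After the difference (first − rest): starting from the 28×14.5 cube, the cone at (-1, 0.5) partially overlaps it — only the 9.34 mm² overlap (of its 46.85 mm²) is removed, clipping the outline; the r=5 cylinder at (7, 12) partially overlaps it — only the 60.83 mm² overlap (of its 75.00 mm²) is removed, clipping the outline — boundary = 95.66 mm; the r=5.5 sphere at (5, 3.5) slices to a regular 12-gon of circumradius 4.069 (√(r²−h²) with h=3.7 from center) (perimeter = 2·12·4.069·sin(180°/12) = 25.28 mm); Taking the intersection: the r=5.5 sphere at (5, 3.5) partially overlaps the result so far; clipping to the common part keeps 45.29 mm² — boundary = 25.12 mm. So its perimeter = 25.12 mm. Layer 28 (z = 2.8): the 28×14.5 cube contributes its full rectangle (perimeter 85.00 mm); the cone at (-1, 0.5) contributes a regular 12-gon of circumradius 4.055 (interpolated between r1=4.5 and r2=3 at t=0.297) (perimeter = 2·12·4.055·sin(180°/12) = 25.19 mm); the r=5 cylinder at (7, 12) gives a regular 12-gon of circumradius 5 (constant along its height) (perimeter = 2·12·5.000·sin(180°/12) = 31.06 mm); Subtracting the remaining from the first: starting from the 28×14.5 cube, the cone at (-1, 0.5) partially overlaps it — only the 9.91 mm² overlap (of its 49.33 mm²) is removed, clipping the outline; the r=5 cylinder at (7, 12) partially overlaps it — only the 60.83 mm² overlap (of its 75.00 mm²) is removed, clipping the outline — boundary = 95.62 mm; the r=5.5 sphere at (5, 3.5) contributes a regular 12-gon of circumradius √(5.5²−4.7²) = 2.857 (perimeter = 2·12·2.857·sin(180°/12) = 17.74 mm); After intersecting: the r=5.5 sphere at (5, 3.5) partially overlaps the result so far; clipping to the common part keeps 24.41 mm² — boundary = 17.74 mm. So its perimeter = 17.74 mm. Layer 38 is larger (25.12 vs 17.74 mm).

layer 38 (z = 3.8 mm)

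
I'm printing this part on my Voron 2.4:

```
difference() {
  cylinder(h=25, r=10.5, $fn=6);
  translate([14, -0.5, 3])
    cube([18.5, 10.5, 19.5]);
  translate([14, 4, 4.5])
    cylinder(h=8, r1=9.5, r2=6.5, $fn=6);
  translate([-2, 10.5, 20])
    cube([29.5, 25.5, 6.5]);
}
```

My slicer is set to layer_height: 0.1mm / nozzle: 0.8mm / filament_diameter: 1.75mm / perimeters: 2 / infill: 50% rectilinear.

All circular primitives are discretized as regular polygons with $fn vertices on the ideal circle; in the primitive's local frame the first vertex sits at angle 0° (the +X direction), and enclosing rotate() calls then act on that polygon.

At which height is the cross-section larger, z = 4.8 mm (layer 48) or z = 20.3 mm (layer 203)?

layer 203 (z = 20.3 mm)

Layer 48 (z = 4.8): the r=10.5 cylinder contributes a regular 6-gon of circumradius 10.5 (area = (6/2)·10.500²·sin(360°/6) = 286.44 mm²); the 18.5×10.5 cube at (14, -0.5) contributes its full rectangle (area 194.25 mm²); the cone at (14, 4): at t=0.037 of its height the radius interpolates to r₁+(r₂−r₁)t = 9.387, giving a regular 6-gon of that circumradius (area = (6/2)·9.387²·sin(360°/6) = 228.96 mm²); the cube at (-2, 10.5) is absent (z outside [20, 26.5]); Subtracting the remaining from the first: starting from the r=10.5 cylinder (286.44 mm²), the 18.5×10.5 cube at (14, -0.5) misses the remaining region (no effect); the cone at (14, 4) partially overlaps it — only the 25.40 mm² overlap (of its 228.96 mm²) is removed, clipping the outline — area = 261.04 mm². So its area = 261.04 mm². Layer 203 (z = 20.3): the r=10.5 cylinder contributes a regular 6-gon of circumradius 10.5 (area = (6/2)·10.500²·sin(360°/6) = 286.44 mm²); the cube at (14, -0.5) (footprint 18.5×10.5) is included at this height (area 194.25 mm²); the cone at (14, 4) is absent (z outside [4.5, 12.5]); the 29.5×25.5 cube at (-2, 10.5) contributes its full rectangle (area 752.25 mm²); Taking the first minus the rest: starting from the r=10.5 cylinder (286.44 mm²), the 18.5×10.5 cube at (14, -0.5) misses the remaining region (no effect); the 29.5×25.5 cube at (-2, 10.5) misses the remaining region (no effect) — area = 286.44 mm². So its area = 286.44 mm². Layer 203 is larger (286.44 vs 261.04 mm²).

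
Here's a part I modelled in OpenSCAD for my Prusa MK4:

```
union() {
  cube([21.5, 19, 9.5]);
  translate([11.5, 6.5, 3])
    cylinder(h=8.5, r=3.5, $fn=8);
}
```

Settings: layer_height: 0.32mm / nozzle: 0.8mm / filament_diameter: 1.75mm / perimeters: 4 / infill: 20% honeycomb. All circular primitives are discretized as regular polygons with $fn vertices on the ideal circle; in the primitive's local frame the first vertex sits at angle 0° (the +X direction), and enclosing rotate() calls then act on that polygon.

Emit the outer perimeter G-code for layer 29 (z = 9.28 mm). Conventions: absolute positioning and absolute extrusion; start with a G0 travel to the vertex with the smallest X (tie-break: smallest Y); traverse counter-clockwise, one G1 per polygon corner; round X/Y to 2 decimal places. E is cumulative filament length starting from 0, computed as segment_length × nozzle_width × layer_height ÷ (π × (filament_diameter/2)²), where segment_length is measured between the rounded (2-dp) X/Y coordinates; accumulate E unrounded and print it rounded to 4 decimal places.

G0 X0.00 Y0.00 Z9.28
G1 X21.50 Y0.00 E2.2883
G1 X21.50 Y19.00 E4.3105
G1 X0.00 Y19.00 E6.5988
G1 X0.00 Y0.00 E8.6210

At z = 9.28 mm: the 21.5×19 cube contributes its full rectangle; the r=3.5 cylinder at (11.5, 6.5) gives a regular 8-gon of circumradius 3.5 (constant along its height); Merging all regions: the r=3.5 cylinder at (11.5, 6.5) lies entirely inside the 21.5×19 cube, so the union is just the 21.5×19 cube — 1 connected region. The outline is a single polygon with 4 vertices. Extrusion per mm of travel: 0.8 × 0.32 / (π × 0.875²) = 0.106432. Accumulating E over each segment gives final E = 8.6210.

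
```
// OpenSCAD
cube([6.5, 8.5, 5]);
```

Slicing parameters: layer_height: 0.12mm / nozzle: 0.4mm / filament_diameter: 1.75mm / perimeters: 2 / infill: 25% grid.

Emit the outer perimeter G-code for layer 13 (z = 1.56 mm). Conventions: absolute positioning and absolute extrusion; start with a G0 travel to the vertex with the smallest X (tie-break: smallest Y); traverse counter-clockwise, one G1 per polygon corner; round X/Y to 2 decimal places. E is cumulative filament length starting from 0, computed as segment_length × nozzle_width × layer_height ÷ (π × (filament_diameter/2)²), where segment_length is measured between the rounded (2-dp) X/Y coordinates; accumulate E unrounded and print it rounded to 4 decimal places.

G0 X0.00 Y0.00 Z1.56
G1 X6.50 Y0.00 E0.1297
G1 X6.50 Y8.50 E0.2993
G1 X0.00 Y8.50 E0.4291
G1 X0.00 Y0.00 E0.5987

At z = 1.56 mm: the 6.5×8.5 cube contributes its full rectangle. The outline is a single polygon with 4 vertices. Extrusion per mm of travel: 0.4 × 0.12 / (π × 0.875²) = 0.019956. Accumulating E over each segment gives final E = 0.5987.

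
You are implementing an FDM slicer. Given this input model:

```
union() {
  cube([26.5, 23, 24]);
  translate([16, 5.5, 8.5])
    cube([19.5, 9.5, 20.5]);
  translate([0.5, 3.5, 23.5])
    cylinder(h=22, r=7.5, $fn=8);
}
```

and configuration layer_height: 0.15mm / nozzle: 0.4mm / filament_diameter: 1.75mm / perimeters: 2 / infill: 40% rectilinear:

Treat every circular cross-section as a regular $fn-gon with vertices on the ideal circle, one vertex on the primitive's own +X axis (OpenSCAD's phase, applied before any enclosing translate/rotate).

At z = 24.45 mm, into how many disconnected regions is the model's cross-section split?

2

At z = 24.45 mm: the cube is not intersected at this z (z outside [0, 24]); the cube at (16, 5.5) (footprint 19.5×9.5) is included at this height; the cylinder at (0.5, 3.5): section is a regular 8-gon, circumradius r=7.5; Taking the union: the 2 present regions are separate (no shared area or edge), so areas and boundary lengths simply add and each stays a separate island — 2 connected regions. The result has 2 disconnected regions.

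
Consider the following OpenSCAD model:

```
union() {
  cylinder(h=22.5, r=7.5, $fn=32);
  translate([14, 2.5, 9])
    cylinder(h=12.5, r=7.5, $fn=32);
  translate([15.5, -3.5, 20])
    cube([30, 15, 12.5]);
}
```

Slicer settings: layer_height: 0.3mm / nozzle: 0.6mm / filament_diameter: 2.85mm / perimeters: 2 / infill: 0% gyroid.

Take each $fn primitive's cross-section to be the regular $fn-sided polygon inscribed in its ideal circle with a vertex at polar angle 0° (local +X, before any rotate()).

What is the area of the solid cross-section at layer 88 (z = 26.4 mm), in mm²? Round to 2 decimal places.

450.00 mm²

At z = 26.4 mm: the cylinder does not reach this height (z outside [0, 22.5]); the cylinder at (14, 2.5) does not reach this height (z outside [9, 21.5]); the 30×15 cube at (15.5, -3.5) contributes its full rectangle (area 450.00 mm²); Merging all regions: only the 30×15 cube at (15.5, -3.5) is present, so the union is just that shape — area = 450.00 mm². Overall, the cross-section is a single solid region. Net area = 450.00 mm².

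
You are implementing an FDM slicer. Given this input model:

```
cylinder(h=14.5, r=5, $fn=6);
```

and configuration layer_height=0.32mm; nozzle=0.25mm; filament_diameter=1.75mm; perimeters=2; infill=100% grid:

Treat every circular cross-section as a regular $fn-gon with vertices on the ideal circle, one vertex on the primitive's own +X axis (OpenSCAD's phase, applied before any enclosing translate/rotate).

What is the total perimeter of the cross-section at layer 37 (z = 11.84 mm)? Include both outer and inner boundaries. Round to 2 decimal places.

At z = 11.84 mm: the cylinder: section is a regular 6-gon, circumradius r=5 (perimeter = 2·6·5.000·sin(180°/6) = 30.00 mm). Overall, the cross-section is a single solid region. Total boundary length (outer) = 30.00 mm.

30.00 mm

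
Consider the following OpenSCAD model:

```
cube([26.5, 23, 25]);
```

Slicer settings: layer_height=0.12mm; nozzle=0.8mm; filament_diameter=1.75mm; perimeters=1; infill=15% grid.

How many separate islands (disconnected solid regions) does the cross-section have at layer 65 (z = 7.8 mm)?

1

At z = 7.8 mm: the cube is present — its section is the full 26.5×23 rectangle. Overall, the cross-section is a single solid region. Island count = 1.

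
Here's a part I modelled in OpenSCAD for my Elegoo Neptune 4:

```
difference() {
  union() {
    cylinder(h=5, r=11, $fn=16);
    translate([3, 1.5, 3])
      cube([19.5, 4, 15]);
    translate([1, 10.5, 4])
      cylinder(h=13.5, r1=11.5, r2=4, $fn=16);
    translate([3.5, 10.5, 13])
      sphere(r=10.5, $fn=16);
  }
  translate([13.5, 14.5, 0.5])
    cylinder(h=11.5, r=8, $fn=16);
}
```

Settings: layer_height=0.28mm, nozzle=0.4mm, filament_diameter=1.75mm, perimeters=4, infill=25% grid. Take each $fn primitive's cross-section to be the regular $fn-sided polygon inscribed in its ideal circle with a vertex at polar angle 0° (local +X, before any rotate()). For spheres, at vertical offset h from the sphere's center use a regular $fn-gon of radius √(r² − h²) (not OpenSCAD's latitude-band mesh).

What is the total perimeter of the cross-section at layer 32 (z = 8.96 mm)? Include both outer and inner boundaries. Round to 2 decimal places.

At z = 8.96 mm: the cylinder does not reach this height (z outside [0, 5]); the cube at (3, 1.5) is present — its section is the full 19.5×4 rectangle (perimeter 47.00 mm); the cone at (1, 10.5): at t=0.367 of its height the radius interpolates to r₁+(r₂−r₁)t = 8.744, giving a regular 16-gon of that circumradius (perimeter = 2·16·8.744·sin(180°/16) = 54.59 mm); the r=10.5 sphere at (3.5, 10.5) slices to a regular 16-gon of circumradius 9.692 (√(r²−h²) with h=4.04 from center) (perimeter = 2·16·9.692·sin(180°/16) = 60.50 mm); Combining (union): the regions partially overlap (shared area 239.20 mm²), so the edge portions inside another operand are dropped and the merged outline is re-measured after clipping — boundary = 87.18 mm; the r=8 cylinder at (13.5, 14.5) gives a regular 16-gon of circumradius 8 (constant along its height) (perimeter = 2·16·8.000·sin(180°/16) = 49.94 mm); After the difference (first − rest): starting from the result so far, the r=8 cylinder at (13.5, 14.5) partially overlaps it — only the 63.61 mm² overlap (of its 195.93 mm²) is removed, clipping the outline — boundary = 88.78 mm. Overall, the cross-section is a single solid region. Total boundary length (outer) = 88.78 mm.

88.78 mm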